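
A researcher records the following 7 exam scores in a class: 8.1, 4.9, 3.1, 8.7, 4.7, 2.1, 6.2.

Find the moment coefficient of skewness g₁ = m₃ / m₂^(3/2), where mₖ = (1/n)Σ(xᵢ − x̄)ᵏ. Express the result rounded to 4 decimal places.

x̄ = (8.1 + 4.9 + 3.1 + 8.7 + 4.7 + 2.1 + 6.2) / 7 = 5.4000
deviations (xᵢ − x̄): 2.7000, -0.5000, -2.3000, 3.3000, -0.7000, -3.3000, 0.8000
Σ(xᵢ − x̄)² = 35.7400 ⇒ m₂ = 35.7400/7 = 5.10571
Σ(xᵢ − x̄)³ = 7.5600 ⇒ m₃ = 7.5600/7 = 1.08000
m₂^(3/2) = 5.10571^(1.5) = 11.53678
g₁ = m₃ / m₂^(3/2) = 1.08000 / 11.53678 ≈ 0.0936

0.0936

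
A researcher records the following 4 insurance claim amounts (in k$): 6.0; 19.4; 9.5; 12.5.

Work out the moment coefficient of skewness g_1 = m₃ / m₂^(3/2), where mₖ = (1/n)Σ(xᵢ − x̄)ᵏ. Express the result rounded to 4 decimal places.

0.4541

x̄ = (6.0 + 19.4 + 9.5 + 12.5) / 4 = 11.8500
deviations (xᵢ − x̄): -5.8500, 7.5500, -2.3500, 0.6500
Σ(xᵢ − x̄)² = 97.1700 ⇒ m₂ = 97.1700/4 = 24.29250
Σ(xᵢ − x̄)³ = 217.4640 ⇒ m₃ = 217.4640/4 = 54.36600
m₂^(3/2) = 24.29250^(1.5) = 119.73147
g_1 = m₃ / m₂^(3/2) = 54.36600 / 119.73147 ≈ 0.4541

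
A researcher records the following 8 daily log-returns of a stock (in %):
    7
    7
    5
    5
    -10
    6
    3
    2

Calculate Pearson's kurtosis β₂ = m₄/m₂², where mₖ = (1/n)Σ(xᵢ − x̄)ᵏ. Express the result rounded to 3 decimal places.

x̄ = 3.1250
Σ(xᵢ − x̄)² = 218.8750 ⇒ m₂ = 27.35938
Σ(xᵢ − x̄)⁴ = 30221.0254 ⇒ m₄ = 3777.62817
m₂² = 748.53540
β₂ = m₄/m₂² = 3777.62817 / 748.53540 ≈ 5.047

5.047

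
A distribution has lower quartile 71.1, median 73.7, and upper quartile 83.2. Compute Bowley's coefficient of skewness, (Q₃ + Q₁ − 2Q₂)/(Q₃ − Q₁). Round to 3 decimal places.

0.570

numerator: Q₃ + Q₁ − 2Q₂ = 83.2 + 71.1 − 2×73.7 = 6.9000
denominator: Q₃ − Q₁ = 83.2 − 71.1 = 12.1000
Bowley skewness = 6.9000 / 12.1000 ≈ 0.570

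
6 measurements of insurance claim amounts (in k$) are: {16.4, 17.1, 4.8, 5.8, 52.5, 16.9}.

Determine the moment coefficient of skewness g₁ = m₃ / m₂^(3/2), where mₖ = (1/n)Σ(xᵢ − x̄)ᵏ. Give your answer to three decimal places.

x̄ = (16.4 + 17.1 + 4.8 + 5.8 + 52.5 + 16.9) / 6 = 18.9167
deviations (xᵢ − x̄): -2.5167, -1.8167, -14.1167, -13.1167, 33.5833, -2.0167
Σ(xᵢ − x̄)² = 1512.8683 ⇒ m₂ = 1512.8683/6 = 252.14472
Σ(xᵢ − x̄)³ = 32776.6436 ⇒ m₃ = 32776.6436/6 = 5462.77393
m₂^(3/2) = 252.14472^(1.5) = 4003.82257
g₁ = m₃ / m₂^(3/2) = 5462.77393 / 4003.82257 ≈ 1.364

1.364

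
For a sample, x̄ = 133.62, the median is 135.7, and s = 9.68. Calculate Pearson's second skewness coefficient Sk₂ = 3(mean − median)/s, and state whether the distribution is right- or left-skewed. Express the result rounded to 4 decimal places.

-0.6446, left-skewed

Sk₂ = 3(133.62 − 135.7) / 9.68 = 3 × -2.0800 / 9.68
    = -6.2400 / 9.68 ≈ -0.6446
Sk₂ < 0 ⇒ mean < median ⇒ left-skewed (negative skew).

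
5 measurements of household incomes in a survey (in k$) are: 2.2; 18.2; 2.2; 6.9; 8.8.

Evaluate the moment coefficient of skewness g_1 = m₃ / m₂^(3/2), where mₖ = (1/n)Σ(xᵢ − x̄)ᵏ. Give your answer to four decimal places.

0.8347

x̄ = (2.2 + 18.2 + 2.2 + 6.9 + 8.8) / 5 = 7.6600
deviations (xᵢ − x̄): -5.4600, 10.5400, -5.4600, -0.7600, 1.1400
Σ(xᵢ − x̄)² = 172.5920 ⇒ m₂ = 172.5920/5 = 34.51840
Σ(xᵢ − x̄)³ = 846.4054 ⇒ m₃ = 846.4054/5 = 169.28107
m₂^(3/2) = 34.51840^(1.5) = 202.80375
g_1 = m₃ / m₂^(3/2) = 169.28107 / 202.80375 ≈ 0.8347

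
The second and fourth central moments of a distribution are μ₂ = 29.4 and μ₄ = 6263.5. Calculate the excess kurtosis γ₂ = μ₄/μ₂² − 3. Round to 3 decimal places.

μ₂² = 29.4² = 864.36000
μ₄/μ₂² = 6263.5 / 864.36000 = 7.24640
γ₂ = 7.24640 − 3 ≈ 4.246

4.246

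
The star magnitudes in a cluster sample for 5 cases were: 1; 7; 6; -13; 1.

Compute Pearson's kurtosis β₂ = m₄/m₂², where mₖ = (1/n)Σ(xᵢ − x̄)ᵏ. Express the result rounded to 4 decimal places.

x̄ = 0.4000
Σ(xᵢ − x̄)² = 255.2000 ⇒ m₂ = 51.04000
Σ(xᵢ − x̄)⁴ = 35122.9760 ⇒ m₄ = 7024.59520
m₂² = 2605.08160
β₂ = m₄/m₂² = 7024.59520 / 2605.08160 ≈ 2.6965

2.6965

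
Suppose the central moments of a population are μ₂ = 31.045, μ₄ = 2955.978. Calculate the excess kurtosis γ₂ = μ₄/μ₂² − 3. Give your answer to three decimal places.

μ₂² = 31.045² = 963.79203
μ₄/μ₂² = 2955.978 / 963.79203 = 3.06703
γ₂ = 3.06703 − 3 ≈ 0.067

0.067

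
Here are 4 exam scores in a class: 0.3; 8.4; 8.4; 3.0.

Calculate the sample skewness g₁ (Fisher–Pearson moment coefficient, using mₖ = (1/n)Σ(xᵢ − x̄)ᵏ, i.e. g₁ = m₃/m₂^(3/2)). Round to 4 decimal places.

-0.2138

x̄ = (0.3 + 8.4 + 8.4 + 3.0) / 4 = 5.0250
deviations (xᵢ − x̄): -4.7250, 3.3750, 3.3750, -2.0250
Σ(xᵢ − x̄)² = 49.2075 ⇒ m₂ = 49.2075/4 = 12.30188
Σ(xᵢ − x̄)³ = -36.9056 ⇒ m₃ = -36.9056/4 = -9.22641
m₂^(3/2) = 12.30188^(1.5) = 43.14763
g₁ = m₃ / m₂^(3/2) = -9.22641 / 43.14763 ≈ -0.2138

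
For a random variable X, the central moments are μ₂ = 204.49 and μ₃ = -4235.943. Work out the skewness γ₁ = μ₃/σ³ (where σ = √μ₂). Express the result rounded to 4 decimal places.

σ = √μ₂ = √204.49 = 14.30000
σ³ = μ₂^(3/2) = 2924.20700
γ₁ = μ₃/σ³ = -4235.943 / 2924.20700 ≈ -1.4486

-1.4486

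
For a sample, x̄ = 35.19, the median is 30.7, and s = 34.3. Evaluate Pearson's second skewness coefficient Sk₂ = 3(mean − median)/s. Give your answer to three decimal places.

Sk₂ = 3(35.19 − 30.7) / 34.3 = 3 × 4.4900 / 34.3
    = 13.4700 / 34.3 ≈ 0.393

0.393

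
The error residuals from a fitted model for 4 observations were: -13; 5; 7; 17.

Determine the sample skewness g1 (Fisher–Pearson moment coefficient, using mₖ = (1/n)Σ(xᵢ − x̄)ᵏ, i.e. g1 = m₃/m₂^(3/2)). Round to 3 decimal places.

x̄ = (-13 + 5 + 7 + 17) / 4 = 4.0000
deviations (xᵢ − x̄): -17.0000, 1.0000, 3.0000, 13.0000
Σ(xᵢ − x̄)² = 468.0000 ⇒ m₂ = 468.0000/4 = 117.00000
Σ(xᵢ − x̄)³ = -2688.0000 ⇒ m₃ = -2688.0000/4 = -672.00000
m₂^(3/2) = 117.00000^(1.5) = 1265.54850
g1 = m₃ / m₂^(3/2) = -672.00000 / 1265.54850 ≈ -0.531

-0.531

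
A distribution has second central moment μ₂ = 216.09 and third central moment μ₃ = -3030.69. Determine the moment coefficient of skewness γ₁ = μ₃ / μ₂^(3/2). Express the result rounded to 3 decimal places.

-0.954

σ = √μ₂ = √216.09 = 14.70000
σ³ = μ₂^(3/2) = 3176.52300
γ₁ = μ₃/σ³ = -3030.69 / 3176.52300 ≈ -0.954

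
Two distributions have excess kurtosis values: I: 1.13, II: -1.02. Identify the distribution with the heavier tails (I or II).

I

Higher excess kurtosis ⇒ heavier tails relative to the normal distribution.
1.13 vs -1.02: the larger is 1.13, so I has heavier tails. (I is leptokurtic — heavier-than-normal tails; the other is platykurtic.)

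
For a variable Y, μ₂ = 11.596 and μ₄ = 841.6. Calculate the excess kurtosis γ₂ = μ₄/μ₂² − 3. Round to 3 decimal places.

3.259

μ₂² = 11.596² = 134.46722
μ₄/μ₂² = 841.6 / 134.46722 = 6.25877
γ₂ = 6.25877 − 3 ≈ 3.259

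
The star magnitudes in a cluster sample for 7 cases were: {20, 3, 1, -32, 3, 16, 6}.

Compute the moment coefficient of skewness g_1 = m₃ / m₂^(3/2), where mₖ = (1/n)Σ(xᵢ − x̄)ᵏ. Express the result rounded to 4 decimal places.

-1.2465

x̄ = (20 + 3 + 1 - 32 + 3 + 16 + 6) / 7 = 2.4286
deviations (xᵢ − x̄): 17.5714, 0.5714, -1.4286, -34.4286, 0.5714, 13.5714, 3.5714
Σ(xᵢ − x̄)² = 1693.7143 ⇒ m₂ = 1693.7143/7 = 241.95918
Σ(xᵢ − x̄)³ = -32841.1837 ⇒ m₃ = -32841.1837/7 = -4691.59767
m₂^(3/2) = 241.95918^(1.5) = 3763.68411
g_1 = m₃ / m₂^(3/2) = -4691.59767 / 3763.68411 ≈ -1.2465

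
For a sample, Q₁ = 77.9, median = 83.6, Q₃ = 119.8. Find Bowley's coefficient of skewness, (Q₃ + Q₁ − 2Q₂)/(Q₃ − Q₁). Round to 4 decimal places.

0.7279

numerator: Q₃ + Q₁ − 2Q₂ = 119.8 + 77.9 − 2×83.6 = 30.5000
denominator: Q₃ − Q₁ = 119.8 − 77.9 = 41.9000
Bowley skewness = 30.5000 / 41.9000 ≈ 0.7279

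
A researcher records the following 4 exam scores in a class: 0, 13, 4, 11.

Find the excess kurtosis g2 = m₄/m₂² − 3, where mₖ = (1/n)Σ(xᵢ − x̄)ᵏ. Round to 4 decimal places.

-1.6664

x̄ = 7.0000
Σ(xᵢ − x̄)² = 110.0000 ⇒ m₂ = 27.50000
Σ(xᵢ − x̄)⁴ = 4034.0000 ⇒ m₄ = 1008.50000
m₂² = 756.25000
g2 = m₄/m₂² − 3 = 1.33355 − 3 ≈ -1.6664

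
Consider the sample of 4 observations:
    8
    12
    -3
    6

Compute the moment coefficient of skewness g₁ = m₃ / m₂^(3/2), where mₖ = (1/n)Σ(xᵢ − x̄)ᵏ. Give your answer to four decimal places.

x̄ = (8 + 12 - 3 + 6) / 4 = 5.7500
deviations (xᵢ − x̄): 2.2500, 6.2500, -8.7500, 0.2500
Σ(xᵢ − x̄)² = 120.7500 ⇒ m₂ = 120.7500/4 = 30.18750
Σ(xᵢ − x̄)³ = -414.3750 ⇒ m₃ = -414.3750/4 = -103.59375
m₂^(3/2) = 30.18750^(1.5) = 165.85964
g₁ = m₃ / m₂^(3/2) = -103.59375 / 165.85964 ≈ -0.6246

-0.6246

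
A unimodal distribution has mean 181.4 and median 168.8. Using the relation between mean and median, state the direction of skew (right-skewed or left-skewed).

right-skewed

mean − median = 181.4 − 168.8 = 12.6
mean > median ⇒ the longer tail is on the right ⇒ right-skewed (positively skewed).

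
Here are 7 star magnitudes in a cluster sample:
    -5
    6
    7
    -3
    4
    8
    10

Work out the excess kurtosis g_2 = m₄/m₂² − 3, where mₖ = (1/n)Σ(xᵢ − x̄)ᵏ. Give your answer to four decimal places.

-1.1191

x̄ = 3.8571
Σ(xᵢ − x̄)² = 194.8571 ⇒ m₂ = 27.83673
Σ(xᵢ − x̄)⁴ = 10202.2974 ⇒ m₄ = 1457.47105
m₂² = 774.88380
g_2 = m₄/m₂² − 3 = 1.88089 − 3 ≈ -1.1191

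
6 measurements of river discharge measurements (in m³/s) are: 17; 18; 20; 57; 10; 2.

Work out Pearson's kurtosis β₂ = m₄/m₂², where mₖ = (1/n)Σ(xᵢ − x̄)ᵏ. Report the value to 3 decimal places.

x̄ = 20.6667
Σ(xᵢ − x̄)² = 1803.3333 ⇒ m₂ = 300.55556
Σ(xᵢ − x̄)⁴ = 1877283.7778 ⇒ m₄ = 312880.62963
m₂² = 90333.64198
β₂ = m₄/m₂² = 312880.62963 / 90333.64198 ≈ 3.464

3.464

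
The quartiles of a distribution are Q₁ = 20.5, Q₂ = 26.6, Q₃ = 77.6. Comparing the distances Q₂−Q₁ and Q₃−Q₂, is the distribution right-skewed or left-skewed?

Q₂ − Q₁ = 6.1;  Q₃ − Q₂ = 51.0
Q₃ − Q₂ > Q₂ − Q₁ ⇒ the upper half is more spread out ⇒ right-skewed.

right-skewed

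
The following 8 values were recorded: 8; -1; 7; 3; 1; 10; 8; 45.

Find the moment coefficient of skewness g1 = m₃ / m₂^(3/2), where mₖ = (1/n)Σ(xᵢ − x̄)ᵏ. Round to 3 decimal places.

1.955

x̄ = (8 - 1 + 7 + 3 + 1 + 10 + 8 + 45) / 8 = 10.1250
deviations (xᵢ − x̄): -2.1250, -11.1250, -3.1250, -7.1250, -9.1250, -0.1250, -2.1250, 34.8750
Σ(xᵢ − x̄)² = 1492.8750 ⇒ m₂ = 1492.8750/8 = 186.60938
Σ(xᵢ − x̄)³ = 39869.1563 ⇒ m₃ = 39869.1563/8 = 4983.64453
m₂^(3/2) = 186.60938^(1.5) = 2549.17815
g1 = m₃ / m₂^(3/2) = 4983.64453 / 2549.17815 ≈ 1.955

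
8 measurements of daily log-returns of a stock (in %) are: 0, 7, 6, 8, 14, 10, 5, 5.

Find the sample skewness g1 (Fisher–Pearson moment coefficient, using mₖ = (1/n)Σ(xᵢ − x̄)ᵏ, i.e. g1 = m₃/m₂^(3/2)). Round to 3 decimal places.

0.123

x̄ = (0 + 7 + 6 + 8 + 14 + 10 + 5 + 5) / 8 = 6.8750
deviations (xᵢ − x̄): -6.8750, 0.1250, -0.8750, 1.1250, 7.1250, 3.1250, -1.8750, -1.8750
Σ(xᵢ − x̄)² = 116.8750 ⇒ m₂ = 116.8750/8 = 14.60938
Σ(xᵢ − x̄)³ = 54.8438 ⇒ m₃ = 54.8438/8 = 6.85547
m₂^(3/2) = 14.60938^(1.5) = 55.84026
g1 = m₃ / m₂^(3/2) = 6.85547 / 55.84026 ≈ 0.123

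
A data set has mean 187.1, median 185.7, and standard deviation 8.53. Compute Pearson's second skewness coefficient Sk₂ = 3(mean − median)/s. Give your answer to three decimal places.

0.492

Sk₂ = 3(187.1 − 185.7) / 8.53 = 3 × 1.4000 / 8.53
    = 4.2000 / 8.53 ≈ 0.492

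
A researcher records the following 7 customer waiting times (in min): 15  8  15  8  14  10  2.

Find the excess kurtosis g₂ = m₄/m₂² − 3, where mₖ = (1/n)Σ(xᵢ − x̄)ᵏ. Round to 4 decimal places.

x̄ = 10.2857
Σ(xᵢ − x̄)² = 137.4286 ⇒ m₂ = 19.63265
Σ(xᵢ − x̄)⁴ = 5946.0233 ⇒ m₄ = 849.43190
m₂² = 385.44107
g₂ = m₄/m₂² − 3 = 2.20379 − 3 ≈ -0.7962

-0.7962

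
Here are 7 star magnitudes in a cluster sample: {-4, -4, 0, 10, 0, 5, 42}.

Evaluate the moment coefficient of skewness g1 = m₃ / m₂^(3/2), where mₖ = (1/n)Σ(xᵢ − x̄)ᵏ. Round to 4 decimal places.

1.6691

x̄ = (-4 - 4 + 0 + 10 + 0 + 5 + 42) / 7 = 7.0000
deviations (xᵢ − x̄): -11.0000, -11.0000, -7.0000, 3.0000, -7.0000, -2.0000, 35.0000
Σ(xᵢ − x̄)² = 1578.0000 ⇒ m₂ = 1578.0000/7 = 225.42857
Σ(xᵢ − x̄)³ = 39546.0000 ⇒ m₃ = 39546.0000/7 = 5649.42857
m₂^(3/2) = 225.42857^(1.5) = 3384.64745
g1 = m₃ / m₂^(3/2) = 5649.42857 / 3384.64745 ≈ 1.6691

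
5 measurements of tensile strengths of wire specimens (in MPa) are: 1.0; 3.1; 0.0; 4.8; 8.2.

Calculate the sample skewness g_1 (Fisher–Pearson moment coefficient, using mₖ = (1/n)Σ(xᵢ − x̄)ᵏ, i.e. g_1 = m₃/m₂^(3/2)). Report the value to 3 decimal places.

0.467

x̄ = (1.0 + 3.1 + 0.0 + 4.8 + 8.2) / 5 = 3.4200
deviations (xᵢ − x̄): -2.4200, -0.3200, -3.4200, 1.3800, 4.7800
Σ(xᵢ − x̄)² = 42.4080 ⇒ m₂ = 42.4080/5 = 8.48160
Σ(xᵢ − x̄)³ = 57.6365 ⇒ m₃ = 57.6365/5 = 11.52730
m₂^(3/2) = 8.48160^(1.5) = 24.70112
g_1 = m₃ / m₂^(3/2) = 11.52730 / 24.70112 ≈ 0.467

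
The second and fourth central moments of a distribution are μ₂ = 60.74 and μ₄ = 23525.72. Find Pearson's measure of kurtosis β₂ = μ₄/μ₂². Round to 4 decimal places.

6.3767

μ₂² = 60.74² = 3689.34760
μ₄/μ₂² = 23525.72 / 3689.34760 = 6.37666
β₂ ≈ 6.3767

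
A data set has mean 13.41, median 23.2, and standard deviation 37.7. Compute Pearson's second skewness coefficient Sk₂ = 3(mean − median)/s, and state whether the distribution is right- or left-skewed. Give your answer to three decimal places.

Sk₂ = 3(13.41 − 23.2) / 37.7 = 3 × -9.7900 / 37.7
    = -29.3700 / 37.7 ≈ -0.779
Sk₂ < 0 ⇒ mean < median ⇒ left-skewed (negative skew).

-0.779, left-skewed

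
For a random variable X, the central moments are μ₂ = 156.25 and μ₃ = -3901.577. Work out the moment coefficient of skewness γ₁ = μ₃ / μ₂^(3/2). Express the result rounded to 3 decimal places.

-1.998

σ = √μ₂ = √156.25 = 12.50000
σ³ = μ₂^(3/2) = 1953.12500
γ₁ = μ₃/σ³ = -3901.577 / 1953.12500 ≈ -1.998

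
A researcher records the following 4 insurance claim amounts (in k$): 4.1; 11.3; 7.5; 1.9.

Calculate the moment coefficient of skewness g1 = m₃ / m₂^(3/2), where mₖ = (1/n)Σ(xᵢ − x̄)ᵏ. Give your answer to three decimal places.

x̄ = (4.1 + 11.3 + 7.5 + 1.9) / 4 = 6.2000
deviations (xᵢ − x̄): -2.1000, 5.1000, 1.3000, -4.3000
Σ(xᵢ − x̄)² = 50.6000 ⇒ m₂ = 50.6000/4 = 12.65000
Σ(xᵢ − x̄)³ = 46.0800 ⇒ m₃ = 46.0800/4 = 11.52000
m₂^(3/2) = 12.65000^(1.5) = 44.99205
g1 = m₃ / m₂^(3/2) = 11.52000 / 44.99205 ≈ 0.256

0.256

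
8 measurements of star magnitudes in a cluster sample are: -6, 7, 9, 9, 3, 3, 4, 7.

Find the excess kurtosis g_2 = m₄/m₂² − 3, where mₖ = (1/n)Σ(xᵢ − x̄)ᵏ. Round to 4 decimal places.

x̄ = 4.5000
Σ(xᵢ − x̄)² = 168.0000 ⇒ m₂ = 21.00000
Σ(xᵢ − x̄)⁴ = 13063.5000 ⇒ m₄ = 1632.93750
m₂² = 441.00000
g_2 = m₄/m₂² − 3 = 3.70281 − 3 ≈ 0.7028

0.7028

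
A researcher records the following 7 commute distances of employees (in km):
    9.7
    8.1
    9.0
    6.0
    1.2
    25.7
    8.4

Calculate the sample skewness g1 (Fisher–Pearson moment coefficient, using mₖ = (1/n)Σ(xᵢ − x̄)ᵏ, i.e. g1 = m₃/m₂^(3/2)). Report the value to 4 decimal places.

x̄ = (9.7 + 8.1 + 9.0 + 6.0 + 1.2 + 25.7 + 8.4) / 7 = 9.7286
deviations (xᵢ − x̄): -0.0286, -1.6286, -0.7286, -3.7286, -8.5286, 15.9714, -1.3286
Σ(xᵢ − x̄)² = 346.6743 ⇒ m₂ = 346.6743/7 = 49.52490
Σ(xᵢ − x̄)³ = 3394.8709 ⇒ m₃ = 3394.8709/7 = 484.98156
m₂^(3/2) = 49.52490^(1.5) = 348.52616
g1 = m₃ / m₂^(3/2) = 484.98156 / 348.52616 ≈ 1.3915

1.3915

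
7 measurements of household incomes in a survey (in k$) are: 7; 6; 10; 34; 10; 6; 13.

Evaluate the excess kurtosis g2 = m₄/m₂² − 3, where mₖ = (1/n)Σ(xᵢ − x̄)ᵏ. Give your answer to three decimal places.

1.559

x̄ = 12.2857
Σ(xᵢ − x̄)² = 589.4286 ⇒ m₂ = 84.20408
Σ(xᵢ − x̄)⁴ = 226279.4111 ⇒ m₄ = 32325.63015
m₂² = 7090.32736
g2 = m₄/m₂² − 3 = 4.55912 − 3 ≈ 1.559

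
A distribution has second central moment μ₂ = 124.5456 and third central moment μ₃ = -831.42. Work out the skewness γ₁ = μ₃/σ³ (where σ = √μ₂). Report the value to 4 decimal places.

σ = √μ₂ = √124.5456 = 11.16000
σ³ = μ₂^(3/2) = 1389.92890
γ₁ = μ₃/σ³ = -831.42 / 1389.92890 ≈ -0.5982

-0.5982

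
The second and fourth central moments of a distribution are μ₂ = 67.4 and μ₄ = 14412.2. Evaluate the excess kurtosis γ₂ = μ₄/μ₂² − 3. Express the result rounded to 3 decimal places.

μ₂² = 67.4² = 4542.76000
μ₄/μ₂² = 14412.2 / 4542.76000 = 3.17256
γ₂ = 3.17256 − 3 ≈ 0.173

0.173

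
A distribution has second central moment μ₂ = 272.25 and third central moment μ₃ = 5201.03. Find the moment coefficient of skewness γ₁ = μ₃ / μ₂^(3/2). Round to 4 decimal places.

1.1578

σ = √μ₂ = √272.25 = 16.50000
σ³ = μ₂^(3/2) = 4492.12500
γ₁ = μ₃/σ³ = 5201.03 / 4492.12500 ≈ 1.1578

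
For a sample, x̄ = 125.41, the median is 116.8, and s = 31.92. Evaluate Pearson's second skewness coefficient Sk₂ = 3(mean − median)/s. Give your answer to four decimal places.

Sk₂ = 3(125.41 − 116.8) / 31.92 = 3 × 8.6100 / 31.92
    = 25.8300 / 31.92 ≈ 0.8092

0.8092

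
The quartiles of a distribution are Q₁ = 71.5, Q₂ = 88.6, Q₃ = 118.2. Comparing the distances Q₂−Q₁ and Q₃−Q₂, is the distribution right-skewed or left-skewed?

Q₂ − Q₁ = 17.1;  Q₃ − Q₂ = 29.6
Q₃ − Q₂ > Q₂ − Q₁ ⇒ the upper half is more spread out ⇒ right-skewed.

right-skewed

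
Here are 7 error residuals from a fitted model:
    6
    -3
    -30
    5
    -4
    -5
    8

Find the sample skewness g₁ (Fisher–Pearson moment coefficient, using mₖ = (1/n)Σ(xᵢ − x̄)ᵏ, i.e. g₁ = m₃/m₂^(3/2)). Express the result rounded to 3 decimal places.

x̄ = (6 - 3 - 30 + 5 - 4 - 5 + 8) / 7 = -3.2857
deviations (xᵢ − x̄): 9.2857, 0.2857, -26.7143, 8.2857, -0.7143, -1.7143, 11.2857
Σ(xᵢ − x̄)² = 999.4286 ⇒ m₂ = 999.4286/7 = 142.77551
Σ(xᵢ − x̄)³ = -16263.1837 ⇒ m₃ = -16263.1837/7 = -2323.31195
m₂^(3/2) = 142.77551^(1.5) = 1706.00611
g₁ = m₃ / m₂^(3/2) = -2323.31195 / 1706.00611 ≈ -1.362

-1.362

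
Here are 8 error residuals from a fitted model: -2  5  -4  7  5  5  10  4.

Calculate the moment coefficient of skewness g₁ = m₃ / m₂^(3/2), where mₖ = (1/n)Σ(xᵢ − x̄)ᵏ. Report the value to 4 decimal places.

-0.5862

x̄ = (-2 + 5 - 4 + 7 + 5 + 5 + 10 + 4) / 8 = 3.7500
deviations (xᵢ − x̄): -5.7500, 1.2500, -7.7500, 3.2500, 1.2500, 1.2500, 6.2500, 0.2500
Σ(xᵢ − x̄)² = 147.5000 ⇒ m₂ = 147.5000/8 = 18.43750
Σ(xᵢ − x̄)³ = -371.2500 ⇒ m₃ = -371.2500/8 = -46.40625
m₂^(3/2) = 18.43750^(1.5) = 79.16862
g₁ = m₃ / m₂^(3/2) = -46.40625 / 79.16862 ≈ -0.5862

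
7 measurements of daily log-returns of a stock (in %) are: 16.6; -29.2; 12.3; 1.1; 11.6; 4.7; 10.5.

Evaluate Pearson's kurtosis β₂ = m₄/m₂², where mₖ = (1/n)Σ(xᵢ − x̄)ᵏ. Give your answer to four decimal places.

x̄ = 3.9429
Σ(xᵢ − x̄)² = 1438.7771 ⇒ m₂ = 205.53959
Σ(xᵢ − x̄)⁴ = 1242485.1327 ⇒ m₄ = 177497.87610
m₂² = 42246.52381
β₂ = m₄/m₂² = 177497.87610 / 42246.52381 ≈ 4.2015

4.2015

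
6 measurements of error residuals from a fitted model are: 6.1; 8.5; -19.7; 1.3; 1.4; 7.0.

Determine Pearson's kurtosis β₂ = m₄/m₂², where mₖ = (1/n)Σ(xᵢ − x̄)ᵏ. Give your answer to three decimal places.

x̄ = 0.7667
Σ(xᵢ − x̄)² = 546.6733 ⇒ m₂ = 91.11222
Σ(xᵢ − x̄)⁴ = 181359.7454 ⇒ m₄ = 30226.62424
m₂² = 8301.43704
β₂ = m₄/m₂² = 30226.62424 / 8301.43704 ≈ 3.641

3.641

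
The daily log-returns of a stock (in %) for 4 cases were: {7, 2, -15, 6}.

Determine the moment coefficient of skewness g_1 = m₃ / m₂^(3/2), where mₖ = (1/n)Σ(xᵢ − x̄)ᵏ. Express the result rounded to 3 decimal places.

-1.009

x̄ = (7 + 2 - 15 + 6) / 4 = 0.0000
deviations (xᵢ − x̄): 7.0000, 2.0000, -15.0000, 6.0000
Σ(xᵢ − x̄)² = 314.0000 ⇒ m₂ = 314.0000/4 = 78.50000
Σ(xᵢ − x̄)³ = -2808.0000 ⇒ m₃ = -2808.0000/4 = -702.00000
m₂^(3/2) = 78.50000^(1.5) = 695.51177
g_1 = m₃ / m₂^(3/2) = -702.00000 / 695.51177 ≈ -1.009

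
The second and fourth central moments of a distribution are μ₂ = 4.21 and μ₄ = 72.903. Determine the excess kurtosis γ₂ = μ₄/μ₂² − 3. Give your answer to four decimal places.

μ₂² = 4.21² = 17.72410
μ₄/μ₂² = 72.903 / 17.72410 = 4.11321
γ₂ = 4.11321 − 3 ≈ 1.1132

1.1132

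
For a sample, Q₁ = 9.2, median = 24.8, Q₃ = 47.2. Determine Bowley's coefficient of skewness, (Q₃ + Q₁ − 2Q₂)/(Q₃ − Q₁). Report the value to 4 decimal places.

numerator: Q₃ + Q₁ − 2Q₂ = 47.2 + 9.2 − 2×24.8 = 6.8000
denominator: Q₃ − Q₁ = 47.2 − 9.2 = 38.0000
Bowley skewness = 6.8000 / 38.0000 ≈ 0.1789

0.1789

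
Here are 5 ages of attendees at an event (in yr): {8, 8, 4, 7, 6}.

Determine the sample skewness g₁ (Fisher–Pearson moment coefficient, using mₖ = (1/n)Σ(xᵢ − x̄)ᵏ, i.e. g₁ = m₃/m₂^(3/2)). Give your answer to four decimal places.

-0.7302

x̄ = (8 + 8 + 4 + 7 + 6) / 5 = 6.6000
deviations (xᵢ − x̄): 1.4000, 1.4000, -2.6000, 0.4000, -0.6000
Σ(xᵢ − x̄)² = 11.2000 ⇒ m₂ = 11.2000/5 = 2.24000
Σ(xᵢ − x̄)³ = -12.2400 ⇒ m₃ = -12.2400/5 = -2.44800
m₂^(3/2) = 2.24000^(1.5) = 3.35253
g₁ = m₃ / m₂^(3/2) = -2.44800 / 3.35253 ≈ -0.7302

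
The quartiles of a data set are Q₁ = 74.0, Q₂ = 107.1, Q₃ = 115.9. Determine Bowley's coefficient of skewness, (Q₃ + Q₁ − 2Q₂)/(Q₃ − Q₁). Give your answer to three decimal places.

numerator: Q₃ + Q₁ − 2Q₂ = 115.9 + 74.0 − 2×107.1 = -24.3000
denominator: Q₃ − Q₁ = 115.9 − 74.0 = 41.9000
Bowley skewness = -24.3000 / 41.9000 ≈ -0.580

-0.580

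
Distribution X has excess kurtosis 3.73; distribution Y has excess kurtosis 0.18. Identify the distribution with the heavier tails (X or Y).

Higher excess kurtosis ⇒ heavier tails relative to the normal distribution.
3.73 vs 0.18: the larger is 3.73, so X has heavier tails.

X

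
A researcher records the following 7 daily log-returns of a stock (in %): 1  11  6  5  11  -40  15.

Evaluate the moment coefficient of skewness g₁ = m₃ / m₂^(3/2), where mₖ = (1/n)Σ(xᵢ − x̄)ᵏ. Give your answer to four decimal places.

-1.7868

x̄ = (1 + 11 + 6 + 5 + 11 - 40 + 15) / 7 = 1.2857
deviations (xᵢ − x̄): -0.2857, 9.7143, 4.7143, 3.7143, 9.7143, -41.2857, 13.7143
Σ(xᵢ − x̄)² = 2117.4286 ⇒ m₂ = 2117.4286/7 = 302.48980
Σ(xᵢ − x̄)³ = -65803.1020 ⇒ m₃ = -65803.1020/7 = -9400.44315
m₂^(3/2) = 302.48980^(1.5) = 5260.97325
g₁ = m₃ / m₂^(3/2) = -9400.44315 / 5260.97325 ≈ -1.7868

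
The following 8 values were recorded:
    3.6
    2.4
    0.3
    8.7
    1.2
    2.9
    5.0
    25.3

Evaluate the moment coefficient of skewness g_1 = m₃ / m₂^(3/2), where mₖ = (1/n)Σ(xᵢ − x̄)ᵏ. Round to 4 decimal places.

1.8591

x̄ = (3.6 + 2.4 + 0.3 + 8.7 + 1.2 + 2.9 + 5.0 + 25.3) / 8 = 6.1750
deviations (xᵢ − x̄): -2.5750, -3.7750, -5.8750, 2.5250, -4.9750, -3.2750, -1.1750, 19.1250
Σ(xᵢ − x̄)² = 464.3950 ⇒ m₂ = 464.3950/8 = 58.04938
Σ(xᵢ − x̄)³ = 6577.8338 ⇒ m₃ = 6577.8338/8 = 822.22922
m₂^(3/2) = 58.04938^(1.5) = 442.27900
g_1 = m₃ / m₂^(3/2) = 822.22922 / 442.27900 ≈ 1.8591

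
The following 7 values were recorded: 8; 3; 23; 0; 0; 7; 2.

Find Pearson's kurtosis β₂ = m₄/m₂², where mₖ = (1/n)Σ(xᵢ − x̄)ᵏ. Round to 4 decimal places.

3.8490

x̄ = 6.1429
Σ(xᵢ − x̄)² = 390.8571 ⇒ m₂ = 55.83673
Σ(xᵢ − x̄)⁴ = 84001.1545 ⇒ m₄ = 12000.16493
m₂² = 3117.74094
β₂ = m₄/m₂² = 12000.16493 / 3117.74094 ≈ 3.8490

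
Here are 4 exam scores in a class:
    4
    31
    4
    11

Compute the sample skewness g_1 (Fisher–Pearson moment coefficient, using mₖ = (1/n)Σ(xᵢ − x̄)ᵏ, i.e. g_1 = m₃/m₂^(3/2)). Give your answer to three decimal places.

x̄ = (4 + 31 + 4 + 11) / 4 = 12.5000
deviations (xᵢ − x̄): -8.5000, 18.5000, -8.5000, -1.5000
Σ(xᵢ − x̄)² = 489.0000 ⇒ m₂ = 489.0000/4 = 122.25000
Σ(xᵢ − x̄)³ = 5100.0000 ⇒ m₃ = 5100.0000/4 = 1275.00000
m₂^(3/2) = 122.25000^(1.5) = 1351.67818
g_1 = m₃ / m₂^(3/2) = 1275.00000 / 1351.67818 ≈ 0.943

0.943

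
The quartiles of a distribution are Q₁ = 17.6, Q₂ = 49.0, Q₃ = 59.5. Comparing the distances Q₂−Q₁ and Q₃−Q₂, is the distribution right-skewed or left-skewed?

left-skewed

Q₂ − Q₁ = 31.4;  Q₃ − Q₂ = 10.5
Q₂ − Q₁ > Q₃ − Q₂ ⇒ the lower half is more spread out ⇒ left-skewed.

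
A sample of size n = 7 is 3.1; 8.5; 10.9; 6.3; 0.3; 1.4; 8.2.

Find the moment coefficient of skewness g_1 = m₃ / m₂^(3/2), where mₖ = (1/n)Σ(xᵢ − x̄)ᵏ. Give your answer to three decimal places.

-0.076

x̄ = (3.1 + 8.5 + 10.9 + 6.3 + 0.3 + 1.4 + 8.2) / 7 = 5.5286
deviations (xᵢ − x̄): -2.4286, 2.9714, 5.3714, 0.7714, -5.2286, -4.1286, 2.6714
Σ(xᵢ − x̄)² = 95.6943 ⇒ m₂ = 95.6943/7 = 13.67061
Σ(xᵢ − x̄)³ = -26.8965 ⇒ m₃ = -26.8965/7 = -3.84236
m₂^(3/2) = 13.67061^(1.5) = 50.54544
g_1 = m₃ / m₂^(3/2) = -3.84236 / 50.54544 ≈ -0.076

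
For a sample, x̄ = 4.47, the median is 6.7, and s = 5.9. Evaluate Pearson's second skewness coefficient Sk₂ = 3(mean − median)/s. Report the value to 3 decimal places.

-1.134

Sk₂ = 3(4.47 − 6.7) / 5.9 = 3 × -2.2300 / 5.9
    = -6.6900 / 5.9 ≈ -1.134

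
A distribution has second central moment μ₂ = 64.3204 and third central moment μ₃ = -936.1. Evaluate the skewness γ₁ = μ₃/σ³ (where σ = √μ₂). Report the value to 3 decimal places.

-1.815

σ = √μ₂ = √64.3204 = 8.02000
σ³ = μ₂^(3/2) = 515.84961
γ₁ = μ₃/σ³ = -936.1 / 515.84961 ≈ -1.815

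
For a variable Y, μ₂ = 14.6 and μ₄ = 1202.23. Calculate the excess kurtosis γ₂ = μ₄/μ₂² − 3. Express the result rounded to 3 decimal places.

μ₂² = 14.6² = 213.16000
μ₄/μ₂² = 1202.23 / 213.16000 = 5.64004
γ₂ = 5.64004 − 3 ≈ 2.640

2.640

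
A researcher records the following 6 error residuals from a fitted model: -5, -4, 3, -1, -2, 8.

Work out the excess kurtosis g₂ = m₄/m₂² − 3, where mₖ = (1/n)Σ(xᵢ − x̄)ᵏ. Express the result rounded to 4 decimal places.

x̄ = -0.1667
Σ(xᵢ − x̄)² = 118.8333 ⇒ m₂ = 19.80556
Σ(xᵢ − x̄)⁴ = 5322.1528 ⇒ m₄ = 887.02546
m₂² = 392.26003
g₂ = m₄/m₂² − 3 = 2.26132 − 3 ≈ -0.7387

-0.7387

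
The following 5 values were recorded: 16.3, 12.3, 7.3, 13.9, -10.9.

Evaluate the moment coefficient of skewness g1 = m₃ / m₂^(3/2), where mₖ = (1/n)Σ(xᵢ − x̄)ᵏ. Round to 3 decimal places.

x̄ = (16.3 + 12.3 + 7.3 + 13.9 - 10.9) / 5 = 7.7800
deviations (xᵢ − x̄): 8.5200, 4.5200, -0.4800, 6.1200, -18.6800
Σ(xᵢ − x̄)² = 479.6480 ⇒ m₂ = 479.6480/5 = 95.92960
Σ(xᵢ − x̄)³ = -5578.3181 ⇒ m₃ = -5578.3181/5 = -1115.66362
m₂^(3/2) = 95.92960^(1.5) = 939.56959
g1 = m₃ / m₂^(3/2) = -1115.66362 / 939.56959 ≈ -1.187

-1.187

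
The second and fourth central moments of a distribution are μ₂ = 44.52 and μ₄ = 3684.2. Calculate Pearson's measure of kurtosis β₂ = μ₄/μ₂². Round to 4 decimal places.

1.8588

μ₂² = 44.52² = 1982.03040
μ₄/μ₂² = 3684.2 / 1982.03040 = 1.85880
β₂ ≈ 1.8588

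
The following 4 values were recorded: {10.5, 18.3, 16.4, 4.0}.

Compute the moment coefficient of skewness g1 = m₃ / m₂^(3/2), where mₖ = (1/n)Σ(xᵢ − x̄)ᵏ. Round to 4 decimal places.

x̄ = (10.5 + 18.3 + 16.4 + 4.0) / 4 = 12.3000
deviations (xᵢ − x̄): -1.8000, 6.0000, 4.1000, -8.3000
Σ(xᵢ − x̄)² = 124.9400 ⇒ m₂ = 124.9400/4 = 31.23500
Σ(xᵢ − x̄)³ = -292.6980 ⇒ m₃ = -292.6980/4 = -73.17450
m₂^(3/2) = 31.23500^(1.5) = 174.56705
g1 = m₃ / m₂^(3/2) = -73.17450 / 174.56705 ≈ -0.4192

-0.4192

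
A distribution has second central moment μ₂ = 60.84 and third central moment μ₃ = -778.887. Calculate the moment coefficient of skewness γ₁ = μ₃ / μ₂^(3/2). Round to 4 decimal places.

-1.6413

σ = √μ₂ = √60.84 = 7.80000
σ³ = μ₂^(3/2) = 474.55200
γ₁ = μ₃/σ³ = -778.887 / 474.55200 ≈ -1.6413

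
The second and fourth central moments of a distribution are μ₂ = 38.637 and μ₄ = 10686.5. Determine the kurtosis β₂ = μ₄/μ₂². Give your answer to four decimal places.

7.1586

μ₂² = 38.637² = 1492.81777
μ₄/μ₂² = 10686.5 / 1492.81777 = 7.15861
β₂ ≈ 7.1586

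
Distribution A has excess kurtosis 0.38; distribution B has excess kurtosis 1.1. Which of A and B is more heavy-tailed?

Higher excess kurtosis ⇒ heavier tails relative to the normal distribution.
0.38 vs 1.1: the larger is 1.1, so B has heavier tails.

B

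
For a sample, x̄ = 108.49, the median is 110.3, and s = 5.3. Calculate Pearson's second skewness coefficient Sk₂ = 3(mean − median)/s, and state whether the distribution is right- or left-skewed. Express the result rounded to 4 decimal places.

Sk₂ = 3(108.49 − 110.3) / 5.3 = 3 × -1.8100 / 5.3
    = -5.4300 / 5.3 ≈ -1.0245
Sk₂ < 0 ⇒ mean < median ⇒ left-skewed (negative skew).

-1.0245, left-skewed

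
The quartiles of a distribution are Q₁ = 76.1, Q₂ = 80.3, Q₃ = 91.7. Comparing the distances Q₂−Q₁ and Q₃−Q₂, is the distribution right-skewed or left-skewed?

Q₂ − Q₁ = 4.2;  Q₃ − Q₂ = 11.4
Q₃ − Q₂ > Q₂ − Q₁ ⇒ the upper half is more spread out ⇒ right-skewed.

right-skewed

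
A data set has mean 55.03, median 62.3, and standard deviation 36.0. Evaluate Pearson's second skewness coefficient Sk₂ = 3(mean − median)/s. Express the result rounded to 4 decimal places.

Sk₂ = 3(55.03 − 62.3) / 36.0 = 3 × -7.2700 / 36.0
    = -21.8100 / 36.0 ≈ -0.6058

-0.6058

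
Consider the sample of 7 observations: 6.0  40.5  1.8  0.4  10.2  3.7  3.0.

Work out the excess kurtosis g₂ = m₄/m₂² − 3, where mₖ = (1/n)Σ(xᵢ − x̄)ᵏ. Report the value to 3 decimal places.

x̄ = 9.3714
Σ(xᵢ − x̄)² = 1191.6143 ⇒ m₂ = 170.23061
Σ(xᵢ − x̄)⁴ = 951514.3032 ⇒ m₄ = 135930.61474
m₂² = 28978.46135
g₂ = m₄/m₂² − 3 = 4.69075 − 3 ≈ 1.691

1.691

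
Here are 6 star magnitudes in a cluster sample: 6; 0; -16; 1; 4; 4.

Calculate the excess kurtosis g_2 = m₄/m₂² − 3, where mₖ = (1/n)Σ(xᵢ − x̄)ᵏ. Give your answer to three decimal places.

x̄ = -0.1667
Σ(xᵢ − x̄)² = 324.8333 ⇒ m₂ = 54.13889
Σ(xᵢ − x̄)⁴ = 64898.4861 ⇒ m₄ = 10816.41435
m₂² = 2931.01929
g_2 = m₄/m₂² − 3 = 3.69033 − 3 ≈ 0.690

0.690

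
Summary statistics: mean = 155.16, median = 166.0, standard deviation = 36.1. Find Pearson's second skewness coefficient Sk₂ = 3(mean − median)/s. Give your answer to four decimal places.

-0.9008

Sk₂ = 3(155.16 − 166.0) / 36.1 = 3 × -10.8400 / 36.1
    = -32.5200 / 36.1 ≈ -0.9008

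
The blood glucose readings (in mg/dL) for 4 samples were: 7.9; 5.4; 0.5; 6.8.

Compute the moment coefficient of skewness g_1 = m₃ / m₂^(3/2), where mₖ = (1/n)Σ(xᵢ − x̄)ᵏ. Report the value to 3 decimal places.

-0.832

x̄ = (7.9 + 5.4 + 0.5 + 6.8) / 4 = 5.1500
deviations (xᵢ − x̄): 2.7500, 0.2500, -4.6500, 1.6500
Σ(xᵢ − x̄)² = 31.9700 ⇒ m₂ = 31.9700/4 = 7.99250
Σ(xᵢ − x̄)³ = -75.2400 ⇒ m₃ = -75.2400/4 = -18.81000
m₂^(3/2) = 7.99250^(1.5) = 22.59560
g_1 = m₃ / m₂^(3/2) = -18.81000 / 22.59560 ≈ -0.832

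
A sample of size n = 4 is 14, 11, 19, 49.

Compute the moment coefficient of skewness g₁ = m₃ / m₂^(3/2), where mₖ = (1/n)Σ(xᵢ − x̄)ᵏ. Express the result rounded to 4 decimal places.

1.0352

x̄ = (14 + 11 + 19 + 49) / 4 = 23.2500
deviations (xᵢ − x̄): -9.2500, -12.2500, -4.2500, 25.7500
Σ(xᵢ − x̄)² = 916.7500 ⇒ m₂ = 916.7500/4 = 229.18750
Σ(xᵢ − x̄)³ = 14367.3750 ⇒ m₃ = 14367.3750/4 = 3591.84375
m₂^(3/2) = 229.18750^(1.5) = 3469.65578
g₁ = m₃ / m₂^(3/2) = 3591.84375 / 3469.65578 ≈ 1.0352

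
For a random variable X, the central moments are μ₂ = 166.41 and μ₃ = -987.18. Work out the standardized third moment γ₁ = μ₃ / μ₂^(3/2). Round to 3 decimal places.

σ = √μ₂ = √166.41 = 12.90000
σ³ = μ₂^(3/2) = 2146.68900
γ₁ = μ₃/σ³ = -987.18 / 2146.68900 ≈ -0.460

-0.460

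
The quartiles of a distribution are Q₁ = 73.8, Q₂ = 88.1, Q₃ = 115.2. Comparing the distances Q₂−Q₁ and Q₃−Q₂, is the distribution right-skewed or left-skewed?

right-skewed

Q₂ − Q₁ = 14.3;  Q₃ − Q₂ = 27.1
Q₃ − Q₂ > Q₂ − Q₁ ⇒ the upper half is more spread out ⇒ right-skewed.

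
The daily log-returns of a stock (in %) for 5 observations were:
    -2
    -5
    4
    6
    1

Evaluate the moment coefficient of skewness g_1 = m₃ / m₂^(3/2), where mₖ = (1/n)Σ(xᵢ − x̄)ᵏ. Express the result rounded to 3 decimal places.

x̄ = (-2 - 5 + 4 + 6 + 1) / 5 = 0.8000
deviations (xᵢ − x̄): -2.8000, -5.8000, 3.2000, 5.2000, 0.2000
Σ(xᵢ − x̄)² = 78.8000 ⇒ m₂ = 78.8000/5 = 15.76000
Σ(xᵢ − x̄)³ = -43.6800 ⇒ m₃ = -43.6800/5 = -8.73600
m₂^(3/2) = 15.76000^(1.5) = 62.56541
g_1 = m₃ / m₂^(3/2) = -8.73600 / 62.56541 ≈ -0.140

-0.140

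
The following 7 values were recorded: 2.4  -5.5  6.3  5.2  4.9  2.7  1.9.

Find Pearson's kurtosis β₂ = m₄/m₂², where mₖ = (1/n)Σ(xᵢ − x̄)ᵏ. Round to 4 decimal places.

x̄ = 2.5571
Σ(xᵢ − x̄)² = 91.8771 ⇒ m₂ = 13.12531
Σ(xᵢ − x̄)⁴ = 4489.6423 ⇒ m₄ = 641.37747
m₂² = 172.27366
β₂ = m₄/m₂² = 641.37747 / 172.27366 ≈ 3.7230

3.7230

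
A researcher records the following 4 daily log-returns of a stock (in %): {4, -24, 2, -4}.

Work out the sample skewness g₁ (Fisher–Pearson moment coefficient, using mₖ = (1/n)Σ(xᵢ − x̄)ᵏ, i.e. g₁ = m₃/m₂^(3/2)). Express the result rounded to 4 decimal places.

x̄ = (4 - 24 + 2 - 4) / 4 = -5.5000
deviations (xᵢ − x̄): 9.5000, -18.5000, 7.5000, 1.5000
Σ(xᵢ − x̄)² = 491.0000 ⇒ m₂ = 491.0000/4 = 122.75000
Σ(xᵢ − x̄)³ = -5049.0000 ⇒ m₃ = -5049.0000/4 = -1262.25000
m₂^(3/2) = 122.75000^(1.5) = 1359.97915
g₁ = m₃ / m₂^(3/2) = -1262.25000 / 1359.97915 ≈ -0.9281

-0.9281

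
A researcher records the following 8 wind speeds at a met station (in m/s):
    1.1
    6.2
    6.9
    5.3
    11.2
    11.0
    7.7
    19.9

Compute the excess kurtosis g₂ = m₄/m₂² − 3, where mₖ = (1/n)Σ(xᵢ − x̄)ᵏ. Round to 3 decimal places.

x̄ = 8.6625
Σ(xᵢ − x̄)² = 216.7787 ⇒ m₂ = 27.09734
Σ(xᵢ − x̄)⁴ = 19464.2781 ⇒ m₄ = 2433.03476
m₂² = 734.26604
g₂ = m₄/m₂² − 3 = 3.31356 − 3 ≈ 0.314

0.314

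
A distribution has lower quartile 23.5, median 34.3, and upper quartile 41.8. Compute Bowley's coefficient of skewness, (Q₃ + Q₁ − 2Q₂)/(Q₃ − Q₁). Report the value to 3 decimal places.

numerator: Q₃ + Q₁ − 2Q₂ = 41.8 + 23.5 − 2×34.3 = -3.3000
denominator: Q₃ − Q₁ = 41.8 − 23.5 = 18.3000
Bowley skewness = -3.3000 / 18.3000 ≈ -0.180

-0.180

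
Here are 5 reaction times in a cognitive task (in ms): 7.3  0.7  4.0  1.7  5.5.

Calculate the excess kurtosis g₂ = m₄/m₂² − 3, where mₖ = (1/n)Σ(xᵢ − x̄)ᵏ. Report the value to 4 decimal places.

x̄ = 3.8400
Σ(xᵢ − x̄)² = 29.1920 ⇒ m₂ = 5.83840
Σ(xᵢ − x̄)⁴ = 269.0976 ⇒ m₄ = 53.81953
m₂² = 34.08691
g₂ = m₄/m₂² − 3 = 1.57889 − 3 ≈ -1.4211

-1.4211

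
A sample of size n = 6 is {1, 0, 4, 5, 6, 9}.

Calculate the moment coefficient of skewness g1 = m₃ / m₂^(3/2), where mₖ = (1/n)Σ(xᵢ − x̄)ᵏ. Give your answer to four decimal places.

x̄ = (1 + 0 + 4 + 5 + 6 + 9) / 6 = 4.1667
deviations (xᵢ − x̄): -3.1667, -4.1667, -0.1667, 0.8333, 1.8333, 4.8333
Σ(xᵢ − x̄)² = 54.8333 ⇒ m₂ = 54.8333/6 = 9.13889
Σ(xᵢ − x̄)³ = 15.5556 ⇒ m₃ = 15.5556/6 = 2.59259
m₂^(3/2) = 9.13889^(1.5) = 27.62741
g1 = m₃ / m₂^(3/2) = 2.59259 / 27.62741 ≈ 0.0938

0.0938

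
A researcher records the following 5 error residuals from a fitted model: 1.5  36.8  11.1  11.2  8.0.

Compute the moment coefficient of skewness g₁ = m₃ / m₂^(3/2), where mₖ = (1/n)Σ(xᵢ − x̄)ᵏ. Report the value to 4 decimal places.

1.1668

x̄ = (1.5 + 36.8 + 11.1 + 11.2 + 8.0) / 5 = 13.7200
deviations (xᵢ − x̄): -12.2200, 23.0800, -2.6200, -2.5200, -5.7200
Σ(xᵢ − x̄)² = 727.9480 ⇒ m₂ = 727.9480/5 = 145.58960
Σ(xᵢ − x̄)³ = 10248.4721 ⇒ m₃ = 10248.4721/5 = 2049.69442
m₂^(3/2) = 145.58960^(1.5) = 1756.69162
g₁ = m₃ / m₂^(3/2) = 2049.69442 / 1756.69162 ≈ 1.1668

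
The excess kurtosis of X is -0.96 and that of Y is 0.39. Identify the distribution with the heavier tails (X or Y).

Y

Higher excess kurtosis ⇒ heavier tails relative to the normal distribution.
-0.96 vs 0.39: the larger is 0.39, so Y has heavier tails. (Y is leptokurtic — heavier-than-normal tails; the other is platykurtic.)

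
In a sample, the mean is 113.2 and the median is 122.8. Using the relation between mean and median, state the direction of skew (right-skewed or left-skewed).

left-skewed

mean − median = 113.2 − 122.8 = -9.6
mean < median ⇒ the longer tail is on the left ⇒ left-skewed (negatively skewed).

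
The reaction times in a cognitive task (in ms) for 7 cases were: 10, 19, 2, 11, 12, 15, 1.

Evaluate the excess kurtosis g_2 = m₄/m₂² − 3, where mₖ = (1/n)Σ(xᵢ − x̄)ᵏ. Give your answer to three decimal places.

x̄ = 10.0000
Σ(xᵢ − x̄)² = 256.0000 ⇒ m₂ = 36.57143
Σ(xᵢ − x̄)⁴ = 17860.0000 ⇒ m₄ = 2551.42857
m₂² = 1337.46939
g_2 = m₄/m₂² − 3 = 1.90765 − 3 ≈ -1.092

-1.092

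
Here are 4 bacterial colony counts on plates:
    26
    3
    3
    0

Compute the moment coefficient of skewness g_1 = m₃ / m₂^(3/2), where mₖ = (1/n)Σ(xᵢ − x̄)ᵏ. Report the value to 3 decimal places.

x̄ = (26 + 3 + 3 + 0) / 4 = 8.0000
deviations (xᵢ − x̄): 18.0000, -5.0000, -5.0000, -8.0000
Σ(xᵢ − x̄)² = 438.0000 ⇒ m₂ = 438.0000/4 = 109.50000
Σ(xᵢ − x̄)³ = 5070.0000 ⇒ m₃ = 5070.0000/4 = 1267.50000
m₂^(3/2) = 109.50000^(1.5) = 1145.83261
g_1 = m₃ / m₂^(3/2) = 1267.50000 / 1145.83261 ≈ 1.106

1.106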